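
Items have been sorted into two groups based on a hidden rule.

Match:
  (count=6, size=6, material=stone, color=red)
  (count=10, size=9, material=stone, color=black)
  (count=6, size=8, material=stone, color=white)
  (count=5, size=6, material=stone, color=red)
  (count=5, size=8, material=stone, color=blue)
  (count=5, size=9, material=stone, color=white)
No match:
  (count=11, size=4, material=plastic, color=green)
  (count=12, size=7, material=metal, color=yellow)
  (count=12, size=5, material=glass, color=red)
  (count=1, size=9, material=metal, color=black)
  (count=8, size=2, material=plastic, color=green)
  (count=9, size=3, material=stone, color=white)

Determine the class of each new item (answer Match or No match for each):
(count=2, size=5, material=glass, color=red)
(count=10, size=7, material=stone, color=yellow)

No match, Match

'Match' ⟺ material is stone AND size ≥ 4.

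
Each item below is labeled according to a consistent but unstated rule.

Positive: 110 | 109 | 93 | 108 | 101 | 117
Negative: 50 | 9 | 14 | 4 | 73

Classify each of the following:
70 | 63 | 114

Negative, Negative, Positive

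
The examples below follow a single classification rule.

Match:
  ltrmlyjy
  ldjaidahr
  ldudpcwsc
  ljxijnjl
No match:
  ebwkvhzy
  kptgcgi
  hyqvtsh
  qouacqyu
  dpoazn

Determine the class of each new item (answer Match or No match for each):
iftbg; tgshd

No match, No match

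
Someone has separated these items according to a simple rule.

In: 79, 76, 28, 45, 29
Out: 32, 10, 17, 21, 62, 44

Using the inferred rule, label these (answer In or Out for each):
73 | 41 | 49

In, Out, In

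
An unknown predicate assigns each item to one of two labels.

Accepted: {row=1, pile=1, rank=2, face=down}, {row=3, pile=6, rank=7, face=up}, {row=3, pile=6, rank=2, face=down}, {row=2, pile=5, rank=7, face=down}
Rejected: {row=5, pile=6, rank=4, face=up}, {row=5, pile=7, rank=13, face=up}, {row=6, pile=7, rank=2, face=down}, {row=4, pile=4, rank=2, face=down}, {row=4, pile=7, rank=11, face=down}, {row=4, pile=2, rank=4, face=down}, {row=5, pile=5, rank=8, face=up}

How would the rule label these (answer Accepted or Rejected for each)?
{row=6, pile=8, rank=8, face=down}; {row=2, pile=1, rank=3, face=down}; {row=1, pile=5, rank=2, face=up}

The distinguishing property — row ≤ 3 — holds for all the 'Accepted' cases and none of the 'Rejected' cases.
Rejected: {row=6, pile=8, rank=8, face=down}, since row = 6. Accepted: {row=2, pile=1, rank=3, face=down}, since row = 2. Accepted: {row=1, pile=5, rank=2, face=up}, since row = 1.

Rejected, Accepted, Accepted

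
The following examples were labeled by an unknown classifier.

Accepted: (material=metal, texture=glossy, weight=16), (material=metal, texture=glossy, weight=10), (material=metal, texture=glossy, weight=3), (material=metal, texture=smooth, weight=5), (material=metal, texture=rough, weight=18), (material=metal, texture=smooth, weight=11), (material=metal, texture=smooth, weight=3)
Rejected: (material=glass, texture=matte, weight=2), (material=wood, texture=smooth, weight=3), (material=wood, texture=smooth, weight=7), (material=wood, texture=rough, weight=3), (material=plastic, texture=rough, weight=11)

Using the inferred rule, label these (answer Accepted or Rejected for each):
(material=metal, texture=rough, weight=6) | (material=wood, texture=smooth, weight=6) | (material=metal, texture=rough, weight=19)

The distinguishing property — material is metal — holds for all the 'Accepted' cases and none of the 'Rejected' cases.
Accepted: (material=metal, texture=rough, weight=6), since material is metal.
Rejected: (material=wood, texture=smooth, weight=6), since material is wood.
Accepted: (material=metal, texture=rough, weight=19), since material is metal.

Accepted, Rejected, Accepted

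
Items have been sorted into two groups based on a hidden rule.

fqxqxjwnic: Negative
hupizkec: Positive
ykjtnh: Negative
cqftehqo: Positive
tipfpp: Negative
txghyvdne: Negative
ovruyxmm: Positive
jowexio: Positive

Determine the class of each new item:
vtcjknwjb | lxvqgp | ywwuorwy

Negative, Negative, Positive

The common property of the 'Positive' items is: has ≥ 2 vowels. No 'Negative' item has it.
vtcjknwjb → 0 vowels → Negative.
lxvqgp → 0 vowels → Negative.
ywwuorwy → 2 vowels → Positive.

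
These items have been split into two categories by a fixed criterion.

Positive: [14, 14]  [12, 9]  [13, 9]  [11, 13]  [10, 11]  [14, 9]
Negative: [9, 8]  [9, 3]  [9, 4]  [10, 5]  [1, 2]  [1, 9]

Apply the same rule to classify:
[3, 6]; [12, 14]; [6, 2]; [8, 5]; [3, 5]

A rule that fits every label: sum ≥ 21 — true of each 'Positive' example, false of each 'Negative' one.
[3, 6]: Negative (3+6 = 9).
[12, 14]: Positive (12+14 = 26).
[6, 2]: Negative (6+2 = 8).
[8, 5]: Negative (8+5 = 13).
[3, 5]: Negative (3+5 = 8).

Negative, Positive, Negative, Negative, Negative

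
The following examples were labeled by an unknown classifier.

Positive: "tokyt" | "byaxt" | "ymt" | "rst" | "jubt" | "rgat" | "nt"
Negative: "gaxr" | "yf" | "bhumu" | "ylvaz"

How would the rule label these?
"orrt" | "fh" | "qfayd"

Positive, Negative, Negative

A rule that fits every label: contains 't' — true of each 'Positive' example, false of each 'Negative' one.
"orrt": has 't' — passes, so Positive.
"fh": no 't' — lacks this property, so Negative.
"qfayd": no 't' — lacks this property, so Negative.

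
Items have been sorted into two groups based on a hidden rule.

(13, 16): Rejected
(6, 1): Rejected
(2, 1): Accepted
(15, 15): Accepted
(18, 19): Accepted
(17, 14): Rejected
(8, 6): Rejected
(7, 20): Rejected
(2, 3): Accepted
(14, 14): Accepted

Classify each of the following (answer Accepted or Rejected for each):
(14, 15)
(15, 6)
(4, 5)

The classifier is using: |first − second| ≤ 1.
(14, 15) → |14−15| = 1 → Accepted. (15, 6) → |15−6| = 9 → Rejected. (4, 5) → |4−5| = 1 → Accepted.

Accepted, Rejected, Accepted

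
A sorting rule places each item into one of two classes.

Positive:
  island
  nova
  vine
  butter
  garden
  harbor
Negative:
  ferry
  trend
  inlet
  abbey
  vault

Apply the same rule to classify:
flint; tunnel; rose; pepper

Negative, Positive, Positive, Positive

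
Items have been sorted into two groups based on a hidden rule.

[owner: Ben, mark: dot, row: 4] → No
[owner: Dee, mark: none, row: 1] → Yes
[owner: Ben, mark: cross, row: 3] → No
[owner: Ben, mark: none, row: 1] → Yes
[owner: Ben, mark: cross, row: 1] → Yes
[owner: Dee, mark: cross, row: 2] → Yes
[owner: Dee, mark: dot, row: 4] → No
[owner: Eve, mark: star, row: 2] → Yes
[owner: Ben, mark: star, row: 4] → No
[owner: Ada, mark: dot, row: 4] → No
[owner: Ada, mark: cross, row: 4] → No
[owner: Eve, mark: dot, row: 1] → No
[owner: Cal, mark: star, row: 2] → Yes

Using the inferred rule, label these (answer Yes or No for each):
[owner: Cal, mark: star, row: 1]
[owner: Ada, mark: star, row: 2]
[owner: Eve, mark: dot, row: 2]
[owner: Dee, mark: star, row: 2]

Yes, Yes, No, Yes

The distinguishing property — mark is not dot AND row ≤ 2 — holds for all the 'Yes' cases and none of the 'No' cases.
[owner: Cal, mark: star, row: 1]: mark is star, row = 1 — meets the rule, so Yes.
[owner: Ada, mark: star, row: 2]: mark is star, row = 2 — meets the rule, so Yes.
[owner: Eve, mark: dot, row: 2]: mark is dot, row = 2 — does not fit, so No.
[owner: Dee, mark: star, row: 2]: mark is star, row = 2 — meets the rule, so Yes.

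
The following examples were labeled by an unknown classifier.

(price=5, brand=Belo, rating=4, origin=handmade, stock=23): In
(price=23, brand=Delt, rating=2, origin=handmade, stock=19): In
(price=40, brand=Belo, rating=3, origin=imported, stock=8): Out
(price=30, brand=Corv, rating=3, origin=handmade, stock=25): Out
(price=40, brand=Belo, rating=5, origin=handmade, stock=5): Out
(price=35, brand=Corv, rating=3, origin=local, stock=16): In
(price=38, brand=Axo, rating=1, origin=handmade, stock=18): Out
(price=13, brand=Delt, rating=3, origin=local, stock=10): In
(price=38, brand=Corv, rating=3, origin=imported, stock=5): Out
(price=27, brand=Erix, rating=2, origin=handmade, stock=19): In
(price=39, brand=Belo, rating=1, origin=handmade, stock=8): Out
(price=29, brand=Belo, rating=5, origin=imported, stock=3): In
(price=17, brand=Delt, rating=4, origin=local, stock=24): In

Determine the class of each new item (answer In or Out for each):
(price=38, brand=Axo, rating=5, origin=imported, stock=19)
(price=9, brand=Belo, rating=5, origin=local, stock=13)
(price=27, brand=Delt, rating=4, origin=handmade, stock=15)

The classifier is using: stock ≤ 24 AND price ≤ 35.
(price=38, brand=Axo, rating=5, origin=imported, stock=19) → stock = 19, price = 38 → Out.
(price=9, brand=Belo, rating=5, origin=local, stock=13) → stock = 13, price = 9 → In.
(price=27, brand=Delt, rating=4, origin=handmade, stock=15) → stock = 15, price = 27 → In.

Out, In, In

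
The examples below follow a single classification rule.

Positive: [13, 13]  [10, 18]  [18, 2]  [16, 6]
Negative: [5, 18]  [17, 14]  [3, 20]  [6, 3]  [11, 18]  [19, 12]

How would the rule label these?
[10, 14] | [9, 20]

Positive, Negative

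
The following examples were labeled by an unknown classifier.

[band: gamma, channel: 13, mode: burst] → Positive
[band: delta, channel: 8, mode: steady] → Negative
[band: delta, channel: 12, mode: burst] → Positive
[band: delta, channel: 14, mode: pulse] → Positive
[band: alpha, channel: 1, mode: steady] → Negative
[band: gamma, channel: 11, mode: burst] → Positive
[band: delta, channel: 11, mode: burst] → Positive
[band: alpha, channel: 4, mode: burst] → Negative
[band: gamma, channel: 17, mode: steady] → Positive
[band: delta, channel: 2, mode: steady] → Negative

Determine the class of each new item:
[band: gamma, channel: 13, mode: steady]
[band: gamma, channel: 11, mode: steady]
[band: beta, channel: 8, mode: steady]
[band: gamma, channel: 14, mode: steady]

One predicate separates the groups cleanly: channel ≥ 11.

Positive, Positive, Negative, Positive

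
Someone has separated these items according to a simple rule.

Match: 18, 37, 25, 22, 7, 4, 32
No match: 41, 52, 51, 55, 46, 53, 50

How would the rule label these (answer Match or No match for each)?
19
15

Match, Match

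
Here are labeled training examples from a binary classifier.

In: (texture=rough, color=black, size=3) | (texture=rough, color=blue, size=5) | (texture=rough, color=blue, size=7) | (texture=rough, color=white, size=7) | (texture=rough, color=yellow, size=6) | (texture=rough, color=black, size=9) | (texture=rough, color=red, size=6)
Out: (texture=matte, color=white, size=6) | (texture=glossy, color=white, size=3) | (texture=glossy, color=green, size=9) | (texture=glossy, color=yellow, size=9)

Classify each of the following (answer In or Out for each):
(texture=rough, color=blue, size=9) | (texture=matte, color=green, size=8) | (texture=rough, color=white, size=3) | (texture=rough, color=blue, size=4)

In, Out, In, In

One predicate separates the groups cleanly: texture is rough.
(texture=rough, color=blue, size=9) → texture is rough → In. (texture=matte, color=green, size=8) → texture is matte → Out. (texture=rough, color=white, size=3) → texture is rough → In. (texture=rough, color=blue, size=4) → texture is rough → In.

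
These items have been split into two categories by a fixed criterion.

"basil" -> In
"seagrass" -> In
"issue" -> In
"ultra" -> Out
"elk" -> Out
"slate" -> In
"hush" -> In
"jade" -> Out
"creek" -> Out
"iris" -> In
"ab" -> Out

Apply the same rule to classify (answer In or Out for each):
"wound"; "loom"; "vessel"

Out, Out, In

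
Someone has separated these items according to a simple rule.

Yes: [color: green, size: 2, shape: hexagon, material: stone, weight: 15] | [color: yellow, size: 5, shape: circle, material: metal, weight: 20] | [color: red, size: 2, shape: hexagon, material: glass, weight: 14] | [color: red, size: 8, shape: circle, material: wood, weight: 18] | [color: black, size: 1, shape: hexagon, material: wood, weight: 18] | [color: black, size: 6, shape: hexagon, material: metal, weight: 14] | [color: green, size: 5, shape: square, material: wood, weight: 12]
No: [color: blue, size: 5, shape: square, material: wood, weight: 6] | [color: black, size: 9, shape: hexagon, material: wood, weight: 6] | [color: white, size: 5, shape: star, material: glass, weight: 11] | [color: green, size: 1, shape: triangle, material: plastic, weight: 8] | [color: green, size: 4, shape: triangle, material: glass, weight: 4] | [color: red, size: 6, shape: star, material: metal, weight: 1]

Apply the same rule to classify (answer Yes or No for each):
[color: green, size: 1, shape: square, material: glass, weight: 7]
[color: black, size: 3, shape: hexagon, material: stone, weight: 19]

Every 'Yes' example satisfies: weight ≥ 12. None of the 'No' examples do.
[color: green, size: 1, shape: square, material: glass, weight: 7]: weight = 7, fails the rule → No.
[color: black, size: 3, shape: hexagon, material: stone, weight: 19]: weight = 19, passes → Yes.

No, Yes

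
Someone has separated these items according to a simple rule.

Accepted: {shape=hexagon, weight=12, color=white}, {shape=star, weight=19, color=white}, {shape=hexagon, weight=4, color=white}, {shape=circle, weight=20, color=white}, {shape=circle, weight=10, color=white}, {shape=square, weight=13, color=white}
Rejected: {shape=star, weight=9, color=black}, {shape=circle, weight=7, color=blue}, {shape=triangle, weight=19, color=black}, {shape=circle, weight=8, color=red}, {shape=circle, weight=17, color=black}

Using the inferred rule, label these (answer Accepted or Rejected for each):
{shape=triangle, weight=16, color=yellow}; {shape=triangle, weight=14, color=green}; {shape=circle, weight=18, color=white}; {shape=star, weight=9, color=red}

Every 'Accepted' example satisfies: color is white. None of the 'Rejected' examples do.
{shape=triangle, weight=16, color=yellow} — color is yellow, hence Rejected.
{shape=triangle, weight=14, color=green} — color is green, hence Rejected.
{shape=circle, weight=18, color=white} — color is white, hence Accepted.
{shape=star, weight=9, color=red} — color is red, hence Rejected.

Rejected, Rejected, Accepted, Rejected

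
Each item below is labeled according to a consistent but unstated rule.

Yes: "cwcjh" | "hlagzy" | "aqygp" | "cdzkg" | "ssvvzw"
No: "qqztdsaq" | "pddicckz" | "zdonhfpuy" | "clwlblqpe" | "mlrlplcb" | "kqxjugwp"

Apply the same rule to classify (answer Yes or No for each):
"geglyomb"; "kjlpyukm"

No, No

The common property of the 'Yes' items is: length ≤ 6. No 'No' item has it.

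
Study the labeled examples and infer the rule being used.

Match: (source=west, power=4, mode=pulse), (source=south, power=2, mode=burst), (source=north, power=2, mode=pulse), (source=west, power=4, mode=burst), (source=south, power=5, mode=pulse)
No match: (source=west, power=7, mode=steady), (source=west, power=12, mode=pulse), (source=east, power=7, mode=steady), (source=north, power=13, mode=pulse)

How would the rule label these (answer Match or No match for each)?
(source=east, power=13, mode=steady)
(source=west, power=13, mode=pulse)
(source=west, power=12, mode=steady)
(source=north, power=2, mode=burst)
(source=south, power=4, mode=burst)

All 'Match' examples share one property — power ≤ 5 — and every 'No match' example lacks it.
(source=east, power=13, mode=steady): power = 13, lacks this property → No match. (source=west, power=13, mode=pulse): power = 13, lacks this property → No match. (source=west, power=12, mode=steady): power = 12, lacks this property → No match. (source=north, power=2, mode=burst): power = 2, meets the rule → Match. (source=south, power=4, mode=burst): power = 4, meets the rule → Match.

No match, No match, No match, Match, Match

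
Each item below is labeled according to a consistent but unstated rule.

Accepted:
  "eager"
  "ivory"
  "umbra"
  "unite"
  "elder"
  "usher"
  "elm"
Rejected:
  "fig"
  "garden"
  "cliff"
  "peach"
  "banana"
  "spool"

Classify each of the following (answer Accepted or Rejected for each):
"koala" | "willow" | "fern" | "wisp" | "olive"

Rejected, Rejected, Rejected, Rejected, Accepted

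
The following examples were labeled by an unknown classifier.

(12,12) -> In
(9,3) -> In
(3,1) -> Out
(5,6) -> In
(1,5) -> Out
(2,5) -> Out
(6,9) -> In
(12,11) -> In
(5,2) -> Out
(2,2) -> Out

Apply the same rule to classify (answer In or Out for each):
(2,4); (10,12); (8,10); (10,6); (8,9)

The common property of the 'In' items is: sum ≥ 11. No 'Out' item has it.
(2,4): 2+4 = 6, doesn't match → Out. (10,12): 10+12 = 22, has this property → In. (8,10): 8+10 = 18, has this property → In. (10,6): 10+6 = 16, has this property → In. (8,9): 8+9 = 17, has this property → In.

Out, In, In, In, In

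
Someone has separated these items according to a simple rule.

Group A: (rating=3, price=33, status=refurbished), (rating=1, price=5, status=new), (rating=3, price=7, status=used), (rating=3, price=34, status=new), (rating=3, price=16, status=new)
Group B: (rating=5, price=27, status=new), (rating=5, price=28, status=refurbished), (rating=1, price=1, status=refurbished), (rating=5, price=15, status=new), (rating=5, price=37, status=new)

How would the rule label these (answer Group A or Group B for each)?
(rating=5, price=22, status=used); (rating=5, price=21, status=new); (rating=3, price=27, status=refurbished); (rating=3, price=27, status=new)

'Group A' ⟺ rating ≤ 3 AND price ≥ 5.
(rating=5, price=22, status=used): rating = 5, price = 22 — doesn't qualify, so Group B.
(rating=5, price=21, status=new): rating = 5, price = 21 — doesn't qualify, so Group B.
(rating=3, price=27, status=refurbished): rating = 3, price = 27 — satisfies this, so Group A.
(rating=3, price=27, status=new): rating = 3, price = 27 — satisfies this, so Group A.

Group B, Group B, Group A, Group A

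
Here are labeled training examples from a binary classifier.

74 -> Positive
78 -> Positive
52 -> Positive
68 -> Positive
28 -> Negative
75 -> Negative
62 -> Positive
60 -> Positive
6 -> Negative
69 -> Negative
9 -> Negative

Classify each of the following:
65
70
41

Negative, Positive, Negative

The simplest hypothesis consistent with all the labels is: even AND at least 52.
65 — 65 is odd, 65 ≥ 52, hence Negative.
70 — 70 is even, 70 ≥ 52, hence Positive.
41 — 41 is odd, 41 < 52, hence Negative.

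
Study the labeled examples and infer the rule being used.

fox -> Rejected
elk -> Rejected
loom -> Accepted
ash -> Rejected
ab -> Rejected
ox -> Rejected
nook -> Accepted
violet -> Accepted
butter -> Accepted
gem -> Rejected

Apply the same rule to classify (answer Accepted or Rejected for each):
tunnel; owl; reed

One predicate separates the groups cleanly: length ≥ 4.
tunnel → length 6 → Accepted.
owl → length 3 → Rejected.
reed → length 4 → Accepted.

Accepted, Rejected, Accepted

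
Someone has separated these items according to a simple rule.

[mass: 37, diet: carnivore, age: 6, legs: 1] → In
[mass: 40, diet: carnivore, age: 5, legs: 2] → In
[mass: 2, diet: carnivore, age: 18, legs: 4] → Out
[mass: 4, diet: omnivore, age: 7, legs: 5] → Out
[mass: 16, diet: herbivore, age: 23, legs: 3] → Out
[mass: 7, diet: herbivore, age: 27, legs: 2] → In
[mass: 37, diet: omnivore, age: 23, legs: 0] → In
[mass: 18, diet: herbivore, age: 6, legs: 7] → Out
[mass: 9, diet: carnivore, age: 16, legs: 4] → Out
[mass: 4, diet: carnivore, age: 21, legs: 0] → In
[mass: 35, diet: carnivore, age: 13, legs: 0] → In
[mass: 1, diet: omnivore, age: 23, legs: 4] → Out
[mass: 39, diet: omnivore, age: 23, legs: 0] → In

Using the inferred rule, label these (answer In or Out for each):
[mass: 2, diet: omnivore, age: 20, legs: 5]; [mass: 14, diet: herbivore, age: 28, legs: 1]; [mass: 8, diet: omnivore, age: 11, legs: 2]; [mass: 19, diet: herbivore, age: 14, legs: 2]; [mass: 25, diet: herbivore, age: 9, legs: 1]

All 'In' examples share one property — legs ≤ 2 — and every 'Out' example lacks it.
[mass: 2, diet: omnivore, age: 20, legs: 5] → legs = 5 → Out. [mass: 14, diet: herbivore, age: 28, legs: 1] → legs = 1 → In. [mass: 8, diet: omnivore, age: 11, legs: 2] → legs = 2 → In. [mass: 19, diet: herbivore, age: 14, legs: 2] → legs = 2 → In. [mass: 25, diet: herbivore, age: 9, legs: 1] → legs = 1 → In.

Out, In, In, In, In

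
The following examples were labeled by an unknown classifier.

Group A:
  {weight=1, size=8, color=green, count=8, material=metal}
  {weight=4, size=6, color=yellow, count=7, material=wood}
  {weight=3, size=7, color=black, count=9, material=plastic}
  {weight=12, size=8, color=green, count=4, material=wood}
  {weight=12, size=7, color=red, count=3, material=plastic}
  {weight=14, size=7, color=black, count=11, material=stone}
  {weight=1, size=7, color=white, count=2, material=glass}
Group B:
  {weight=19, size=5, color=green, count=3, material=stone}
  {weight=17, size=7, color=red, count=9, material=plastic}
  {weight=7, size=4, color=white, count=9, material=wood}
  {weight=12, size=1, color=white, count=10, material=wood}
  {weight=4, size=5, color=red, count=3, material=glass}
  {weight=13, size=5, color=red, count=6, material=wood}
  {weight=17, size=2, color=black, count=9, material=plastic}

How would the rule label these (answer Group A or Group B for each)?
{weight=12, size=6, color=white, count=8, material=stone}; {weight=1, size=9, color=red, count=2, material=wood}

The rule appears to be: size ≥ 6 AND weight ≤ 14.
Group A: {weight=12, size=6, color=white, count=8, material=stone}, since size = 6, weight = 12.
Group A: {weight=1, size=9, color=red, count=2, material=wood}, since size = 9, weight = 1.

Group A, Group A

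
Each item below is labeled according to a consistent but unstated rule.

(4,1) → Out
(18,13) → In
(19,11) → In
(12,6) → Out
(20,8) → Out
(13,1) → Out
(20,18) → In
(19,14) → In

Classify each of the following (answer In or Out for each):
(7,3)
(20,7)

The common property of the 'In' items is: sum ≥ 30. No 'Out' item has it.
Out: (7,3), since 7+3 = 10. Out: (20,7), since 20+7 = 27.

Out, Out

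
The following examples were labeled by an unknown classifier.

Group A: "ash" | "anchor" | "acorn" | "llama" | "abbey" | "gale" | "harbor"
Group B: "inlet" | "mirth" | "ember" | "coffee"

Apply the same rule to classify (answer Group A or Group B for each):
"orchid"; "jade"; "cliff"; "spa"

Comparing the two groups points to one rule — contains 'a'.
"orchid" — no 'a', hence Group B. "jade" — has 'a', hence Group A. "cliff" — no 'a', hence Group B. "spa" — has 'a', hence Group A.

Group B, Group A, Group B, Group A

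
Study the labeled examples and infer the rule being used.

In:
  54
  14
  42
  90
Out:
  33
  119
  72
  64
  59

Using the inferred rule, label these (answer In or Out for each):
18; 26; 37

The common property of the 'In' items is: ≡ 2 (mod 4). No 'Out' item has it.
In: 18, since 18 mod 4 = 2.
In: 26, since 26 mod 4 = 2.
Out: 37, since 37 mod 4 = 1.

In, In, Out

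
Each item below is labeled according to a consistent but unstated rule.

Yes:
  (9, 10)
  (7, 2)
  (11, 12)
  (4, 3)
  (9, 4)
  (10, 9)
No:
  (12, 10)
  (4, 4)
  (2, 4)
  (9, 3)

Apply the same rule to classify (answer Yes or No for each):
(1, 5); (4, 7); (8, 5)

A rule that fits every label: sum is odd — true of each 'Yes' example, false of each 'No' one.
(1, 5) → 1+5 = 6 → No.
(4, 7) → 4+7 = 11 → Yes.
(8, 5) → 8+5 = 13 → Yes.

No, Yes, Yes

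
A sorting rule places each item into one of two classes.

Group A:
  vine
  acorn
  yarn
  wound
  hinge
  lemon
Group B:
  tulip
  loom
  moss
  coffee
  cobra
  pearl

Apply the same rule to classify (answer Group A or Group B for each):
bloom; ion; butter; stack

Group B, Group A, Group B, Group B

Looking at the examples, the only property every 'Group A' case has and every 'Group B' case lacks is: contains 'n'.
bloom → no 'n' → Group B.
ion → has 'n' → Group A.
butter → no 'n' → Group B.
stack → no 'n' → Group B.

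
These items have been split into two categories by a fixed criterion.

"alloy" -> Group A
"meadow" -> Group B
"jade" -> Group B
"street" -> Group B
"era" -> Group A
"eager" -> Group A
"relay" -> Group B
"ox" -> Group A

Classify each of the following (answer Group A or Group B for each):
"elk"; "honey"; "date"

Comparing the two groups points to one rule — starts with a vowel.
Group A: "elk", since starts with 'e'.
Group B: "honey", since starts with 'h'.
Group B: "date", since starts with 'd'.

Group A, Group B, Group B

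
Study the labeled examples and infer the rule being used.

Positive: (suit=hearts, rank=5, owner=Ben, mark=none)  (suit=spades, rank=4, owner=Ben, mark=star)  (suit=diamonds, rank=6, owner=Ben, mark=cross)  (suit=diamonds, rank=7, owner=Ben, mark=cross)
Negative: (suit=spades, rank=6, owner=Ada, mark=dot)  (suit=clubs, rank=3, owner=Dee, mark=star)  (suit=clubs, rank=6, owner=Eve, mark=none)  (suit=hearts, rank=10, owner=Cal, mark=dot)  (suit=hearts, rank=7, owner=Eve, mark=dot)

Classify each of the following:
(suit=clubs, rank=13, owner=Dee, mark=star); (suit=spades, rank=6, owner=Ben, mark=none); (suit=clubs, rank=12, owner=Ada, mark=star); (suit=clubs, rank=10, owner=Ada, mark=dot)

Negative, Positive, Negative, Negative

The classifier is using: owner is Ben.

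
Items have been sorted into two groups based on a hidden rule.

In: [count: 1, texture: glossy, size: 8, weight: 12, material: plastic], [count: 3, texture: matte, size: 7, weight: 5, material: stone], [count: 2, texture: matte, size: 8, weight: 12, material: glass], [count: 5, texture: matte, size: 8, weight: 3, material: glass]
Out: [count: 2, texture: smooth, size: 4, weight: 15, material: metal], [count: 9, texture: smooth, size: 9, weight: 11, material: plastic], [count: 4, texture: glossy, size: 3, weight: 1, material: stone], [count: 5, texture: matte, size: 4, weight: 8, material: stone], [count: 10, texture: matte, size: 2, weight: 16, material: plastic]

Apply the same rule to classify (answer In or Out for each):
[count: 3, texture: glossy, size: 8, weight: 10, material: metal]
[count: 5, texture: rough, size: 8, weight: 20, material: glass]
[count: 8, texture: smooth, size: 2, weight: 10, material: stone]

One predicate separates the groups cleanly: size ≥ 7 AND size ≤ 8.
[count: 3, texture: glossy, size: 8, weight: 10, material: metal] → size = 8 → In. [count: 5, texture: rough, size: 8, weight: 20, material: glass] → size = 8 → In. [count: 8, texture: smooth, size: 2, weight: 10, material: stone] → size = 2 → Out.

In, In, Out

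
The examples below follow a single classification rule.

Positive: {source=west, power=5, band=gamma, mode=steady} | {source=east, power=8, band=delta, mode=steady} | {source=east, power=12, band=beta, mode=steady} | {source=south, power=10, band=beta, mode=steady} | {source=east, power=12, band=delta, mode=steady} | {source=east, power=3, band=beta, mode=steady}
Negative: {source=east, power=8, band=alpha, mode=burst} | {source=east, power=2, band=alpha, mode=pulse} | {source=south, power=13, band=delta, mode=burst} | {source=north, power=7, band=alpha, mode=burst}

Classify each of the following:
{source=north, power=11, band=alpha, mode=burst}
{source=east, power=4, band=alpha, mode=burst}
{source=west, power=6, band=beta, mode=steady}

One predicate separates the groups cleanly: mode is steady.
{source=north, power=11, band=alpha, mode=burst} → mode is burst → Negative. {source=east, power=4, band=alpha, mode=burst} → mode is burst → Negative. {source=west, power=6, band=beta, mode=steady} → mode is steady → Positive.

Negative, Negative, Positive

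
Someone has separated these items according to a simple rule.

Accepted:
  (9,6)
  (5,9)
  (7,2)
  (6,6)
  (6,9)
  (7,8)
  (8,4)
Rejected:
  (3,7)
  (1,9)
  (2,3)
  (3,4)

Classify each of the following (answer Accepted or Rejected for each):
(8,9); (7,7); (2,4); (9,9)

Accepted, Accepted, Rejected, Accepted

'Accepted' ⟺ first ≥ 4.
(8,9): first 8 — matches, so Accepted.
(7,7): first 7 — matches, so Accepted.
(2,4): first 2 — does not fit, so Rejected.
(9,9): first 9 — matches, so Accepted.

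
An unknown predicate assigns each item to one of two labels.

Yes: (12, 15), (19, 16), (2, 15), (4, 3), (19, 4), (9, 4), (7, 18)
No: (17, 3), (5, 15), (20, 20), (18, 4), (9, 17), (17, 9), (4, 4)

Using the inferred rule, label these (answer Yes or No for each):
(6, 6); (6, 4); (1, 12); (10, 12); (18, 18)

The classifier is using: sum is odd.

No, No, Yes, No, No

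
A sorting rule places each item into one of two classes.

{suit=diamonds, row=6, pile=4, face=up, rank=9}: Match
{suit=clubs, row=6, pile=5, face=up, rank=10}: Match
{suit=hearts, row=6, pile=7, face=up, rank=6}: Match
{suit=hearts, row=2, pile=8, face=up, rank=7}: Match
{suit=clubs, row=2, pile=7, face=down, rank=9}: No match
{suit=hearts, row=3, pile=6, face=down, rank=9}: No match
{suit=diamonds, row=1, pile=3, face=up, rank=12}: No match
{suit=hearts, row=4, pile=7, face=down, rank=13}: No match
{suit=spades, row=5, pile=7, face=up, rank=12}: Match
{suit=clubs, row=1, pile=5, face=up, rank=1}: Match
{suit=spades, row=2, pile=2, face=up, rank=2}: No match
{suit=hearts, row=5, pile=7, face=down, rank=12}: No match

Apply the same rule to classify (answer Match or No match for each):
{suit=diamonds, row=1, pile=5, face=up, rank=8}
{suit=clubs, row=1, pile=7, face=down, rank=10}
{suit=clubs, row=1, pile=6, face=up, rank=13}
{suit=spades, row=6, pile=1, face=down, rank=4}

Match, No match, Match, No match

The simplest hypothesis consistent with all the labels is: face is up AND pile ≥ 4.
Match: {suit=diamonds, row=1, pile=5, face=up, rank=8}, since face is up, pile = 5. No match: {suit=clubs, row=1, pile=7, face=down, rank=10}, since face is down, pile = 7. Match: {suit=clubs, row=1, pile=6, face=up, rank=13}, since face is up, pile = 6. No match: {suit=spades, row=6, pile=1, face=down, rank=4}, since face is down, pile = 1.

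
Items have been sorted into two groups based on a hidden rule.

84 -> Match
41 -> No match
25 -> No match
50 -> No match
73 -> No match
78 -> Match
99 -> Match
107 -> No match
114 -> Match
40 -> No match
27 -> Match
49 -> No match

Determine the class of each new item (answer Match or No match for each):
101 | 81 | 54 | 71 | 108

The rule appears to be: multiple of 3.
101 → 101 = 3·33 + 2 → No match.
81 → 81 = 3·27 → Match.
54 → 54 = 3·18 → Match.
71 → 71 = 3·23 + 2 → No match.
108 → 108 = 3·36 → Match.

No match, Match, Match, No match, Match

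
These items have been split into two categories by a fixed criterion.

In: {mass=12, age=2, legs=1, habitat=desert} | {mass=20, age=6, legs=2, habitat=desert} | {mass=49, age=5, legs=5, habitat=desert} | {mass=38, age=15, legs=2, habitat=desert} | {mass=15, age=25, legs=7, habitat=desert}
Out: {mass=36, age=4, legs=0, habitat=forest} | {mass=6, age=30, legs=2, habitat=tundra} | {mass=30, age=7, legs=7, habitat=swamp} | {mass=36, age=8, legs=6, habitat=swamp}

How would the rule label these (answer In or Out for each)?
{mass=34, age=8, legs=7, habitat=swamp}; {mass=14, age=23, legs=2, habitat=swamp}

Out, Out

The simplest hypothesis consistent with all the labels is: habitat is desert.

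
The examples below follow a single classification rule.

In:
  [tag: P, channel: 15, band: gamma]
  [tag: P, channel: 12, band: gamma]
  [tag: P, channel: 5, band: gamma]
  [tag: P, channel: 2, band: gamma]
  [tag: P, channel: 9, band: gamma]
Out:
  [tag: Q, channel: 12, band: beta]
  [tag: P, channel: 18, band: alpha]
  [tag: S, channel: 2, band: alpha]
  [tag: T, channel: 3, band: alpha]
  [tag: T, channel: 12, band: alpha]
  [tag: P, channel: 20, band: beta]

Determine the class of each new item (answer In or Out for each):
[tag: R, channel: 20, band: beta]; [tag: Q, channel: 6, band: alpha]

Every 'In' example satisfies: band is gamma. None of the 'Out' examples do.
[tag: R, channel: 20, band: beta] — band is beta, hence Out. [tag: Q, channel: 6, band: alpha] — band is alpha, hence Out.

Out, Out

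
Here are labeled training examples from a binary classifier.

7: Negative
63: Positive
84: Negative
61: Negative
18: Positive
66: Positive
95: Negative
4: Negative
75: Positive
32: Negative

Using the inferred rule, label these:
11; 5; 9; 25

All 'Positive' examples share one property — multiple of 3 AND at most 75 — and every 'Negative' example lacks it.
Negative: 11, since 11 = 3·3 + 2, 11 ≤ 75.
Negative: 5, since 5 = 3·1 + 2, 5 ≤ 75.
Positive: 9, since 9 = 3·3, 9 ≤ 75.
Negative: 25, since 25 = 3·8 + 1, 25 ≤ 75.

Negative, Negative, Positive, Negative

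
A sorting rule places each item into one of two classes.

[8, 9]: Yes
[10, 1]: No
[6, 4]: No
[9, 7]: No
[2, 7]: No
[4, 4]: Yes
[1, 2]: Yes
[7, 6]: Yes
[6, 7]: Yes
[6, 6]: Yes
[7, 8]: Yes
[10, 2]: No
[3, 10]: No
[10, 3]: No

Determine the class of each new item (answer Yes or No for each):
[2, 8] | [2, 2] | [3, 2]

One predicate separates the groups cleanly: |first − second| ≤ 1.
[2, 8]: |2−8| = 6, does not satisfy this → No. [2, 2]: |2−2| = 0, matches → Yes. [3, 2]: |3−2| = 1, matches → Yes.

No, Yes, Yes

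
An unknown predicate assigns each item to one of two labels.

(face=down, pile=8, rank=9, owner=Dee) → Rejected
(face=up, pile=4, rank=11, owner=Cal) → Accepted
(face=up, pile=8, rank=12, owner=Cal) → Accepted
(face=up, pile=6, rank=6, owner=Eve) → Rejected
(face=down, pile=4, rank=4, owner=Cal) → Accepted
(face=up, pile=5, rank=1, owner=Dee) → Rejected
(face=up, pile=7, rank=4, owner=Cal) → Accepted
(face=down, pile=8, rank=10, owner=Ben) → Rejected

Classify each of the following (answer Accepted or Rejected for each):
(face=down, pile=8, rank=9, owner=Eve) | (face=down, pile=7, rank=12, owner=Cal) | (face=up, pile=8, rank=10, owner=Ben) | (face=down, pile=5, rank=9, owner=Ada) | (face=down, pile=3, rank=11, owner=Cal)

A rule that fits every label: owner is Cal — true of each 'Accepted' example, false of each 'Rejected' one.
(face=down, pile=8, rank=9, owner=Eve) → owner is Eve → Rejected. (face=down, pile=7, rank=12, owner=Cal) → owner is Cal → Accepted. (face=up, pile=8, rank=10, owner=Ben) → owner is Ben → Rejected. (face=down, pile=5, rank=9, owner=Ada) → owner is Ada → Rejected. (face=down, pile=3, rank=11, owner=Cal) → owner is Cal → Accepted.

Rejected, Accepted, Rejected, Rejected, Accepted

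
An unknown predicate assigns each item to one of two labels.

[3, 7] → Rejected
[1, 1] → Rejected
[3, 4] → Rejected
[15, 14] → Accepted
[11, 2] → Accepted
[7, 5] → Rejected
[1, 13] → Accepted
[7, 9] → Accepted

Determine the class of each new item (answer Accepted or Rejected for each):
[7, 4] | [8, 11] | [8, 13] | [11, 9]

Rejected, Accepted, Accepted, Accepted

All 'Accepted' examples share one property — sum ≥ 13 — and every 'Rejected' example lacks it.
[7, 4]: Rejected (7+4 = 11).
[8, 11]: Accepted (8+11 = 19).
[8, 13]: Accepted (8+13 = 21).
[11, 9]: Accepted (11+9 = 20).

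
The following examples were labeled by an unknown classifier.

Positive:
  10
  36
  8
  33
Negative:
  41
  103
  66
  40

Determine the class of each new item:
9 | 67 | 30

Positive, Negative, Positive

'Positive' ⟺ at most 36.
9: 9 ≤ 36, matches → Positive. 67: 67 > 36, does not satisfy this → Negative. 30: 30 ≤ 36, matches → Positive.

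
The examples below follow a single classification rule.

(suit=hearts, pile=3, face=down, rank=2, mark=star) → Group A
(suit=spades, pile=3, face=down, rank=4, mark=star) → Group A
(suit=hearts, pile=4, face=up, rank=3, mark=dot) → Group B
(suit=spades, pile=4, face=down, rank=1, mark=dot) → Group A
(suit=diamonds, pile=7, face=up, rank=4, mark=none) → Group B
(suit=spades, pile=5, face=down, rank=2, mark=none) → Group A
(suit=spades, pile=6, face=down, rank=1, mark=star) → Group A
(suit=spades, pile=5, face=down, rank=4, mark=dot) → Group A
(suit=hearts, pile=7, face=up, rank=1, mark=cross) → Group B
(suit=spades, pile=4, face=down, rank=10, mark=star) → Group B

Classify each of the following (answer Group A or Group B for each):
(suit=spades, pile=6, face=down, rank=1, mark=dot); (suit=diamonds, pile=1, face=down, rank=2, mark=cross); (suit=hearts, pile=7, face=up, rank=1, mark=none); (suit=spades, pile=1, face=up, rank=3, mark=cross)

All 'Group A' examples share one property — face is down AND rank ≤ 4 — and every 'Group B' example lacks it.
(suit=spades, pile=6, face=down, rank=1, mark=dot): Group A (face is down, rank = 1). (suit=diamonds, pile=1, face=down, rank=2, mark=cross): Group A (face is down, rank = 2). (suit=hearts, pile=7, face=up, rank=1, mark=none): Group B (face is up, rank = 1). (suit=spades, pile=1, face=up, rank=3, mark=cross): Group B (face is up, rank = 3).

Group A, Group A, Group B, Group B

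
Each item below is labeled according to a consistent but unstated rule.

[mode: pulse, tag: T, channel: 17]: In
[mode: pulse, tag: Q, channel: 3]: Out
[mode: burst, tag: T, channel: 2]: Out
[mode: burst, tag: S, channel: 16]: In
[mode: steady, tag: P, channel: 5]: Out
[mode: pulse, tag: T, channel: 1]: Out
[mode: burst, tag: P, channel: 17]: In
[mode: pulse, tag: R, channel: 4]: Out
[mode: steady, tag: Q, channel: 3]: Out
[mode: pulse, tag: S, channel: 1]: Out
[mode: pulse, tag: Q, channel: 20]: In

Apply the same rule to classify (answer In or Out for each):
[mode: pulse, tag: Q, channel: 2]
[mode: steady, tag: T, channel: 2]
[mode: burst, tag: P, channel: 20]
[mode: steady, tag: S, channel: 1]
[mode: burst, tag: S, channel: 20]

The rule appears to be: channel ≥ 16.
[mode: pulse, tag: Q, channel: 2] — channel = 2, hence Out. [mode: steady, tag: T, channel: 2] — channel = 2, hence Out. [mode: burst, tag: P, channel: 20] — channel = 20, hence In. [mode: steady, tag: S, channel: 1] — channel = 1, hence Out. [mode: burst, tag: S, channel: 20] — channel = 20, hence In.

Out, Out, In, Out, In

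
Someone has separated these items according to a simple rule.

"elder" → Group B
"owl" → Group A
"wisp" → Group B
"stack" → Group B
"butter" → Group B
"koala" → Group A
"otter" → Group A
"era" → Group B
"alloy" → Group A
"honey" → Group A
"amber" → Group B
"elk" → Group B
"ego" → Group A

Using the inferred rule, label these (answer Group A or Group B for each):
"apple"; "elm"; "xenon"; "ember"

Group B, Group B, Group A, Group B

'Group A' ⟺ contains 'o'.
"apple" — no 'o', hence Group B.
"elm" — no 'o', hence Group B.
"xenon" — has 'o', hence Group A.
"ember" — no 'o', hence Group B.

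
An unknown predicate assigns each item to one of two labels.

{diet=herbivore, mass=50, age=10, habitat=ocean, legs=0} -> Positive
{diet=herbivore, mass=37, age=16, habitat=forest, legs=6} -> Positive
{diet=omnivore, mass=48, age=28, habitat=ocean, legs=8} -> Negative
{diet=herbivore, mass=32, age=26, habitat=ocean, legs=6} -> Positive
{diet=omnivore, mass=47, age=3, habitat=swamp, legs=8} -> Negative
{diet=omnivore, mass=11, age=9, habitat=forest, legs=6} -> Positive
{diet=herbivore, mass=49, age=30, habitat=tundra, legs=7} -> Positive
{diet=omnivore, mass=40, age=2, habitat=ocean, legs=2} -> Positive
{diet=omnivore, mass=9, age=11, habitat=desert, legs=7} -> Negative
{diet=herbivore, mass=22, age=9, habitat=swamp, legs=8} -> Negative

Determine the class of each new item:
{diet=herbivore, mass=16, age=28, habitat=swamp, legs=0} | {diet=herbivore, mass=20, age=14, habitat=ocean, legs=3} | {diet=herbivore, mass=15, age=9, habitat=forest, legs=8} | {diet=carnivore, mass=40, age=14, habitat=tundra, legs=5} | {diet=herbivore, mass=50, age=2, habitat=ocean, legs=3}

All 'Positive' examples share one property — legs ≤ 7 AND mass ≥ 11 — and every 'Negative' example lacks it.
{diet=herbivore, mass=16, age=28, habitat=swamp, legs=0}: legs = 0, mass = 16 — qualifies, so Positive.
{diet=herbivore, mass=20, age=14, habitat=ocean, legs=3}: legs = 3, mass = 20 — qualifies, so Positive.
{diet=herbivore, mass=15, age=9, habitat=forest, legs=8}: legs = 8, mass = 15 — does not fit, so Negative.
{diet=carnivore, mass=40, age=14, habitat=tundra, legs=5}: legs = 5, mass = 40 — qualifies, so Positive.
{diet=herbivore, mass=50, age=2, habitat=ocean, legs=3}: legs = 3, mass = 50 — qualifies, so Positive.

Positive, Positive, Negative, Positive, Positive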